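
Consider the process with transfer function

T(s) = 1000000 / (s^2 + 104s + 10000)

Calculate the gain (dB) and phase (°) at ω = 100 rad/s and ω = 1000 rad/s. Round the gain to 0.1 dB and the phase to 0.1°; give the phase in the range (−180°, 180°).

ω = 100: 39.7 dB, -90.0°; ω = 1000: 0.0 dB, -174.0°

At s = jω = j100:
quadratic: (j100)² + 104·j100 + 10000 = 0 + j10400 → |·| ≈ 10400, ∠ ≈ 90.00°
|T| = 1000000 / 10400 ≈ 96.154
Gain = 20 log₁₀(96.154) ≈ 39.66 dB
∠T = 0.00° − 90.00° = -90.00°

At s = jω = j1000:
quadratic: (j1000)² + 104·j1000 + 10000 = -990000 + j104000 → |·| ≈ 9.9545e+05, ∠ ≈ 174.00°
|T| = 1000000 / 9.9545e+05 ≈ 1.0046
Gain = 20 log₁₀(1.0046) ≈ 0.04 dB
∠T = 0.00° − 174.00° = -174.00°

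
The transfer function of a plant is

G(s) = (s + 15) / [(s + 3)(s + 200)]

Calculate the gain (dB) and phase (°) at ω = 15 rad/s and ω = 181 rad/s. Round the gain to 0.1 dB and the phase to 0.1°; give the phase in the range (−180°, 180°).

ω = 15: -43.2 dB, -38.0°; ω = 181: -48.6 dB, -45.9°

At s = jω = j15:
zero (s+15): 15 + j15 → |·| = √(15²+15²) = √450 ≈ 21.213, ∠ = arctan(15/15) ≈ 45.00°
pole (s+3): 3 + j15 → |·| = √(3²+15²) = √234 ≈ 15.297, ∠ = arctan(15/3) ≈ 78.69°
pole (s+200): 200 + j15 → |·| = √(200²+15²) = √40225 ≈ 200.56, ∠ = arctan(15/200) ≈ 4.29°
|G| = 1 · 21.213 / 3068 ≈ 0.0069143
Gain = 20 log₁₀(0.0069143) ≈ -43.21 dB
∠G = 45.00° − 82.98° = -37.98°

At s = jω = j181:
zero (s+15): 15 + j181 → |·| = √(15²+181²) = √32986 ≈ 181.62, ∠ = arctan(181/15) ≈ 85.26°
pole (s+3): 3 + j181 → |·| = √(3²+181²) = √32770 ≈ 181.02, ∠ = arctan(181/3) ≈ 89.05°
pole (s+200): 200 + j181 → |·| = √(200²+181²) = √72761 ≈ 269.74, ∠ = arctan(181/200) ≈ 42.15°
|G| = 1 · 181.62 / 48828 ≈ 0.0037196
Gain = 20 log₁₀(0.0037196) ≈ -48.59 dB
∠G = 85.26° − 131.20° = -45.94°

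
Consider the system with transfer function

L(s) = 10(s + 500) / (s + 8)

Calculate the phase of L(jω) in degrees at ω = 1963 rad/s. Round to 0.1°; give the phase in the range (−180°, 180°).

At s = jω = j1963:
zero (s+500): 500 + j1963 → |·| = √(500²+1963²) = √4103369 ≈ 2025.7, ∠ = arctan(1963/500) ≈ 75.71°
pole (s+8): 8 + j1963 → |·| = √(8²+1963²) = √3853433 ≈ 1963, ∠ = arctan(1963/8) ≈ 89.77°
∠L = 75.71° − 89.77° = -14.06°

-14.1°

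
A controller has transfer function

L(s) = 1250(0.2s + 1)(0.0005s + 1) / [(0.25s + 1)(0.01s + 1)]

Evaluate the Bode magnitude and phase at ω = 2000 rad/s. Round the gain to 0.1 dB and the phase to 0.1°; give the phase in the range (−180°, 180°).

37.0 dB, -42.2°

At ω = 2000 rad/s:
zero (1 + j2000·0.2) = 1 + j400 → |·| ≈ 400, ∠ ≈ 89.86°
zero (1 + j2000·0.0005) = 1 + j1 → |·| ≈ 1.4142, ∠ ≈ 45.00°
pole (1 + j2000·0.25) = 1 + j500 → |·| ≈ 500, ∠ ≈ 89.89°
pole (1 + j2000·0.01) = 1 + j20 → |·| ≈ 20.025, ∠ ≈ 87.14°
|L| = 1250 · 400 · 1.4142 / (500 · 20.025) ≈ 70.622
Gain = 20 log₁₀(70.622) ≈ 36.98 dB
∠L = (89.86° + 45.00°) − (89.89° + 87.14°) = -42.17°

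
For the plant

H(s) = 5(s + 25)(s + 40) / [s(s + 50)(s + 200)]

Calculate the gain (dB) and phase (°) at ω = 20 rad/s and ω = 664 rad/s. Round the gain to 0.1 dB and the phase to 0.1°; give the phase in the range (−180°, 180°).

ω = 20: -29.6 dB, -52.3°; ω = 664: -42.8 dB, -74.5°

At s = jω = j20:
zero (s+25): 25 + j20 → |·| = √(25²+20²) = √1025 ≈ 32.016, ∠ = arctan(20/25) ≈ 38.66°
zero (s+40): 40 + j20 → |·| = √(40²+20²) = √2000 ≈ 44.721, ∠ = arctan(20/40) ≈ 26.57°
pole (s+50): 50 + j20 → |·| = √(50²+20²) = √2900 ≈ 53.852, ∠ = arctan(20/50) ≈ 21.80°
pole (s+200): 200 + j20 → |·| = √(200²+20²) = √40400 ≈ 201, ∠ = arctan(20/200) ≈ 5.71°
pole at origin: |s| = 20, ∠ = 90.00° (in denominator)
|H| = 5 · 1431.8 / 2.1649e+05 ≈ 0.033069
Gain = 20 log₁₀(0.033069) ≈ -29.61 dB
∠H = 65.23° − 117.51° = -52.28°

At s = jω = j664:
zero (s+25): 25 + j664 → |·| = √(25²+664²) = √441521 ≈ 664.47, ∠ = arctan(664/25) ≈ 87.84°
zero (s+40): 40 + j664 → |·| = √(40²+664²) = √442496 ≈ 665.2, ∠ = arctan(664/40) ≈ 86.55°
pole (s+50): 50 + j664 → |·| = √(50²+664²) = √443396 ≈ 665.88, ∠ = arctan(664/50) ≈ 85.69°
pole (s+200): 200 + j664 → |·| = √(200²+664²) = √480896 ≈ 693.47, ∠ = arctan(664/200) ≈ 73.24°
pole at origin: |s| = 664, ∠ = 90.00° (in denominator)
|H| = 5 · 4.4201e+05 / 3.0661e+08 ≈ 0.007208
Gain = 20 log₁₀(0.007208) ≈ -42.84 dB
∠H = 174.39° − 248.93° = -74.54°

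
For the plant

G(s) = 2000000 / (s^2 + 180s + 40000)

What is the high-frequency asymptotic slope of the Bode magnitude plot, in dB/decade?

-40 dB/decade

Each pole contributes −20 dB/decade at high frequency; each zero contributes +20 dB/decade.
Net: 0 zero(s) − 2 pole(s) → -40 dB/decade.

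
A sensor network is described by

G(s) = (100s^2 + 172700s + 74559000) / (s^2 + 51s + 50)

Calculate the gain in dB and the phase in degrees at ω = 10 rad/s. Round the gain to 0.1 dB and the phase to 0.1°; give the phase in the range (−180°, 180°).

Substitute s = j10:
Numerator: 100(j10)^2 + 172700(j10) + 74559000 = 74549000 + j1727000
Denominator: (j10)^2 + 51(j10) + 50 = -50 + j510
|N| = √(74549000² + 1727000²) ≈ 7.4569e+07, ∠N ≈ 1.33°
|D| = √(50² + 510²) ≈ 512.45, ∠D ≈ 95.60°
|G| = 7.4569e+07 / 512.45 ≈ 1.4551e+05
Gain = 20 log₁₀(1.4551e+05) ≈ 103.26 dB
∠G = 1.33° − 95.60° = -94.27°

103.3 dB, -94.3°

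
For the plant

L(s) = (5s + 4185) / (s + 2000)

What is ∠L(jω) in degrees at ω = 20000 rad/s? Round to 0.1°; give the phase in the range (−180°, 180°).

3.3°

Substitute s = j20000:
Numerator: 5(j20000) + 4185 = 4185 + j100000
Denominator: (j20000) + 2000 = 2000 + j20000
|N| = √(4185² + 100000²) ≈ 1.0009e+05, ∠N ≈ 87.60°
|D| = √(2000² + 20000²) ≈ 20100, ∠D ≈ 84.29°
∠L = 87.60° − 84.29° = 3.31°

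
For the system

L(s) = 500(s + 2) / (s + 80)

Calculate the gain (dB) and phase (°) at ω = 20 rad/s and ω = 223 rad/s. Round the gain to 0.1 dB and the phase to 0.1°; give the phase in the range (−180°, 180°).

ω = 20: 41.7 dB, 70.3°; ω = 223: 53.5 dB, 19.2°

At s = jω = j20:
zero (s+2): 2 + j20 → |·| = √(2²+20²) = √404 ≈ 20.1, ∠ = arctan(20/2) ≈ 84.29°
pole (s+80): 80 + j20 → |·| = √(80²+20²) = √6800 ≈ 82.462, ∠ = arctan(20/80) ≈ 14.04°
|L| = 500 · 20.1 / 82.462 ≈ 121.87
Gain = 20 log₁₀(121.87) ≈ 41.72 dB
∠L = 84.29° − 14.04° = 70.25°

At s = jω = j223:
zero (s+2): 2 + j223 → |·| = √(2²+223²) = √49733 ≈ 223.01, ∠ = arctan(223/2) ≈ 89.49°
pole (s+80): 80 + j223 → |·| = √(80²+223²) = √56129 ≈ 236.92, ∠ = arctan(223/80) ≈ 70.26°
|L| = 500 · 223.01 / 236.92 ≈ 470.64
Gain = 20 log₁₀(470.64) ≈ 53.45 dB
∠L = 89.49° − 70.26° = 19.23°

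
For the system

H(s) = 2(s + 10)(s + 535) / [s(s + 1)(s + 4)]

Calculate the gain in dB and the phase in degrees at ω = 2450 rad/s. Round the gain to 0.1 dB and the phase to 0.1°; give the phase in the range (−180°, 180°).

At s = jω = j2450:
zero (s+10): 10 + j2450 → |·| = √(10²+2450²) = √6002600 ≈ 2450, ∠ = arctan(2450/10) ≈ 89.77°
zero (s+535): 535 + j2450 → |·| = √(535²+2450²) = √6288725 ≈ 2507.7, ∠ = arctan(2450/535) ≈ 77.68°
pole (s+1): 1 + j2450 → |·| = √(1²+2450²) = √6002501 ≈ 2450, ∠ = arctan(2450/1) ≈ 89.98°
pole (s+4): 4 + j2450 → |·| = √(4²+2450²) = √6002516 ≈ 2450, ∠ = arctan(2450/4) ≈ 89.91°
pole at origin: |s| = 2450, ∠ = 90.00° (in denominator)
|H| = 2 · 6.1439e+06 / 1.4706e+10 ≈ 0.00083556
Gain = 20 log₁₀(0.00083556) ≈ -61.56 dB
∠H = 167.45° − 269.89° = -102.44°

-61.6 dB, -102.4°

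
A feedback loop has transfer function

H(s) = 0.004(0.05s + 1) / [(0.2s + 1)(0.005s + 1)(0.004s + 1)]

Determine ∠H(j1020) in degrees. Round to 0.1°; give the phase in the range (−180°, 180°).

-156.0°

At ω = 1020 rad/s:
zero (1 + j1020·0.05) = 1 + j51 → |·| ≈ 51.01, ∠ ≈ 88.88°
pole (1 + j1020·0.2) = 1 + j204 → |·| ≈ 204, ∠ ≈ 89.72°
pole (1 + j1020·0.005) = 1 + j5.1 → |·| ≈ 5.1971, ∠ ≈ 78.91°
pole (1 + j1020·0.004) = 1 + j4.08 → |·| ≈ 4.2008, ∠ ≈ 76.23°
∠H = (88.88°) − (89.72° + 78.91° + 76.23°) = -155.98°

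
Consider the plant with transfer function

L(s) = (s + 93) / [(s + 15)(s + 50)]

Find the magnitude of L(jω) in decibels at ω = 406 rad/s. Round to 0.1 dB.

-52.0 dB

At s = jω = j406:
zero (s+93): 93 + j406 → |·| = √(93²+406²) = √173485 ≈ 416.52, ∠ = arctan(406/93) ≈ 77.10°
pole (s+15): 15 + j406 → |·| = √(15²+406²) = √165061 ≈ 406.28, ∠ = arctan(406/15) ≈ 87.88°
pole (s+50): 50 + j406 → |·| = √(50²+406²) = √167336 ≈ 409.07, ∠ = arctan(406/50) ≈ 82.98°
|L| = 1 · 416.52 / 1.662e+05 ≈ 0.0025061
Gain = 20 log₁₀(0.0025061) ≈ -52.02 dB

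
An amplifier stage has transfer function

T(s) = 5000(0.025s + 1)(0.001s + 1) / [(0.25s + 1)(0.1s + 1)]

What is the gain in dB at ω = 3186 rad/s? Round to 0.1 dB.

14.4 dB

At ω = 3186 rad/s:
zero (1 + j3186·0.025) = 1 + j79.65 → |·| ≈ 79.656, ∠ ≈ 89.28°
zero (1 + j3186·0.001) = 1 + j3.186 → |·| ≈ 3.3393, ∠ ≈ 72.57°
pole (1 + j3186·0.25) = 1 + j796.5 → |·| ≈ 796.5, ∠ ≈ 89.93°
pole (1 + j3186·0.1) = 1 + j318.6 → |·| ≈ 318.6, ∠ ≈ 89.82°
|T| = 5000 · 79.656 · 3.3393 / (796.5 · 318.6) ≈ 5.241
Gain = 20 log₁₀(5.241) ≈ 14.39 dB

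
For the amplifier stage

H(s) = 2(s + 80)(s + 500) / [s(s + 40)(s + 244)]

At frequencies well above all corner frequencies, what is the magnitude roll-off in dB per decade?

-20 dB/decade

Each pole contributes −20 dB/decade at high frequency; each zero contributes +20 dB/decade.
Net: 2 zero(s) − 3 pole(s) → -20 dB/decade.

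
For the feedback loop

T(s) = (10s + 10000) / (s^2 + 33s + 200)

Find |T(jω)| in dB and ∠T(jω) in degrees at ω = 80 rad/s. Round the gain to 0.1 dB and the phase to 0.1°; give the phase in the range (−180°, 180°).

Substitute s = j80:
Numerator: 10(j80) + 10000 = 10000 + j800
Denominator: (j80)^2 + 33(j80) + 200 = -6200 + j2640
|N| = √(10000² + 800²) ≈ 10032, ∠N ≈ 4.57°
|D| = √(6200² + 2640²) ≈ 6738.7, ∠D ≈ 156.94°
|T| = 10032 / 6738.7 ≈ 1.4887
Gain = 20 log₁₀(1.4887) ≈ 3.46 dB
∠T = 4.57° − 156.94° = -152.37°

3.5 dB, -152.4°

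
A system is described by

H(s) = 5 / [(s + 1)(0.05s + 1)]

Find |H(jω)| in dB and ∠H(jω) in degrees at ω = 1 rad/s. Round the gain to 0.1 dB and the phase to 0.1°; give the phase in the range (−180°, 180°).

At ω = 1 rad/s:
pole (1 + j1·1) = 1 + j1 → |·| ≈ 1.4142, ∠ ≈ 45.00°
pole (1 + j1·0.05) = 1 + j0.05 → |·| ≈ 1.0012, ∠ ≈ 2.86°
|H| = 5 · 1 / (1.4142 · 1.0012) ≈ 3.5313
Gain = 20 log₁₀(3.5313) ≈ 10.96 dB
∠H = (0°) − (45.00° + 2.86°) = -47.86°

11.0 dB, -47.9°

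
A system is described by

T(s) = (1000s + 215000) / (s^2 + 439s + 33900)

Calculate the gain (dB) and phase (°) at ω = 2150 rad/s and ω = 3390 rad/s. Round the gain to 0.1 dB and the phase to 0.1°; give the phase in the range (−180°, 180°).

Substitute s = j2150:
Numerator: 1000(j2150) + 215000 = 215000 + j2150000
Denominator: (j2150)^2 + 439(j2150) + 33900 = -4588600 + j943850
|N| = √(215000² + 2150000²) ≈ 2.1607e+06, ∠N ≈ 84.29°
|D| = √(4588600² + 943850²) ≈ 4.6847e+06, ∠D ≈ 168.38°
|T| = 2.1607e+06 / 4.6847e+06 ≈ 0.46122
Gain = 20 log₁₀(0.46122) ≈ -6.72 dB
∠T = 84.29° − 168.38° = -84.09°

Substitute s = j3390:
Numerator: 1000(j3390) + 215000 = 215000 + j3390000
Denominator: (j3390)^2 + 439(j3390) + 33900 = -11458200 + j1488210
|N| = √(215000² + 3390000²) ≈ 3.3968e+06, ∠N ≈ 86.37°
|D| = √(11458200² + 1488210²) ≈ 1.1554e+07, ∠D ≈ 172.60°
|T| = 3.3968e+06 / 1.1554e+07 ≈ 0.29399
Gain = 20 log₁₀(0.29399) ≈ -10.63 dB
∠T = 86.37° − 172.60° = -86.23°

ω = 2150: -6.7 dB, -84.1°; ω = 3390: -10.6 dB, -86.2°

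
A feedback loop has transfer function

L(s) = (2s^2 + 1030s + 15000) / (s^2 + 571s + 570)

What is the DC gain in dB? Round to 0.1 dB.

L(0) = 15000 / 570 ≈ 26.316
20 log₁₀(26.316) ≈ 28.40 dB

28.4 dB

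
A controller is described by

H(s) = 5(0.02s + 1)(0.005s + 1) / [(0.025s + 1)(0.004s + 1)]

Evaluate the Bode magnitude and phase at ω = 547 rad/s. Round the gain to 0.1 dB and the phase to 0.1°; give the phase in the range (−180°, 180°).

13.7 dB, 3.4°

At ω = 547 rad/s:
zero (1 + j547·0.02) = 1 + j10.94 → |·| ≈ 10.986, ∠ ≈ 84.78°
zero (1 + j547·0.005) = 1 + j2.735 → |·| ≈ 2.9121, ∠ ≈ 69.92°
pole (1 + j547·0.025) = 1 + j13.675 → |·| ≈ 13.712, ∠ ≈ 85.82°
pole (1 + j547·0.004) = 1 + j2.188 → |·| ≈ 2.4057, ∠ ≈ 65.44°
|H| = 5 · 10.986 · 2.9121 / (13.712 · 2.4057) ≈ 4.8492
Gain = 20 log₁₀(4.8492) ≈ 13.71 dB
∠H = (84.78° + 69.92°) − (85.82° + 65.44°) = 3.44°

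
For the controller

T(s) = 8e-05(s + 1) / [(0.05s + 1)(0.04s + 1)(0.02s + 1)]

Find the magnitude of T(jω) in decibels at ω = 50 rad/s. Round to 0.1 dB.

At ω = 50 rad/s:
zero (1 + j50·1) = 1 + j50 → |·| ≈ 50.01, ∠ ≈ 88.85°
pole (1 + j50·0.05) = 1 + j2.5 → |·| ≈ 2.6926, ∠ ≈ 68.20°
pole (1 + j50·0.04) = 1 + j2 → |·| ≈ 2.2361, ∠ ≈ 63.43°
pole (1 + j50·0.02) = 1 + j1 → |·| ≈ 1.4142, ∠ ≈ 45.00°
|T| = 8e-05 · 50.01 / (2.6926 · 2.2361 · 1.4142) ≈ 0.00046986
Gain = 20 log₁₀(0.00046986) ≈ -66.56 dB

-66.6 dB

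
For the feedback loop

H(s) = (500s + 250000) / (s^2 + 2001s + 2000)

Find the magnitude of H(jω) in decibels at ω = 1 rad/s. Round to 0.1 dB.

38.9 dB

Substitute s = j1:
Numerator: 500(j1) + 250000 = 250000 + j500
Denominator: (j1)^2 + 2001(j1) + 2000 = 1999 + j2001
|N| = √(250000² + 500²) ≈ 2.5e+05, ∠N ≈ 0.11°
|D| = √(1999² + 2001²) ≈ 2828.4, ∠D ≈ 45.03°
|H| = 2.5e+05 / 2828.4 ≈ 88.389
Gain = 20 log₁₀(88.389) ≈ 38.93 dB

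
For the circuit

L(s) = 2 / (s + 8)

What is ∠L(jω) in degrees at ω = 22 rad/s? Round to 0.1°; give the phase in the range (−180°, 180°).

At s = jω = j22:
pole (s+8): 8 + j22 → |·| = √(8²+22²) = √548 ≈ 23.409, ∠ = arctan(22/8) ≈ 70.02°
∠L = 0.00° − 70.02° = -70.02°

-70.0°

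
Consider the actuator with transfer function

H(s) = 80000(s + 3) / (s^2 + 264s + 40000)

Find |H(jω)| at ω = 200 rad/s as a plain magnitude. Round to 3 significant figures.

At s = jω = j200:
zero (s+3): 3 + j200 → |·| = √(3²+200²) = √40009 ≈ 200.02, ∠ = arctan(200/3) ≈ 89.14°
quadratic: (j200)² + 264·j200 + 40000 = 0 + j52800 → |·| ≈ 52800, ∠ ≈ 90.00°
|H| = 80000 · 200.02 / 52800 ≈ 303.06

303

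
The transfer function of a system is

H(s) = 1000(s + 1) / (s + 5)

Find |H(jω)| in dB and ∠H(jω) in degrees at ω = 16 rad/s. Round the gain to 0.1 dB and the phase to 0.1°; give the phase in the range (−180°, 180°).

59.6 dB, 13.8°

At s = jω = j16:
zero (s+1): 1 + j16 → |·| = √(1²+16²) = √257 ≈ 16.031, ∠ = arctan(16/1) ≈ 86.42°
pole (s+5): 5 + j16 → |·| = √(5²+16²) = √281 ≈ 16.763, ∠ = arctan(16/5) ≈ 72.65°
|H| = 1000 · 16.031 / 16.763 ≈ 956.33
Gain = 20 log₁₀(956.33) ≈ 59.61 dB
∠H = 86.42° − 72.65° = 13.77°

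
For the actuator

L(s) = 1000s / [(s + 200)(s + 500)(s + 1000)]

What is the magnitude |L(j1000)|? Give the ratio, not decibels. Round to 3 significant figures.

0.000620

At s = jω = j1000:
zero at origin: s = j1000 → |·| = 1000, ∠ = 90.00°
pole (s+200): 200 + j1000 → |·| = √(200²+1000²) = √1040000 ≈ 1019.8, ∠ = arctan(1000/200) ≈ 78.69°
pole (s+500): 500 + j1000 → |·| = √(500²+1000²) = √1250000 ≈ 1118, ∠ = arctan(1000/500) ≈ 63.43°
pole (s+1000): 1000 + j1000 → |·| = √(1000²+1000²) = √2000000 ≈ 1414.2, ∠ = arctan(1000/1000) ≈ 45.00°
|L| = 1000 · 1000 / 1.6124e+09 ≈ 0.00062019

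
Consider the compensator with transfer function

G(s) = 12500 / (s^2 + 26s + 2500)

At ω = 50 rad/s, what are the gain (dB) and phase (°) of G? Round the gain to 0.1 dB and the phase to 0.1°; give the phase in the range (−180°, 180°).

19.7 dB, -90.0°

At s = jω = j50:
quadratic: (j50)² + 26·j50 + 2500 = 0 + j1300 → |·| ≈ 1300, ∠ ≈ 90.00°
|G| = 12500 / 1300 ≈ 9.6154
Gain = 20 log₁₀(9.6154) ≈ 19.66 dB
∠G = 0.00° − 90.00° = -90.00°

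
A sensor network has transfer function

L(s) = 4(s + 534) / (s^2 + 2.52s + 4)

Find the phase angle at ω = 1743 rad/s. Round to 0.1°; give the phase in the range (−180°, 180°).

-107.0°

At s = jω = j1743:
zero (s+534): 534 + j1743 → |·| = √(534²+1743²) = √3323205 ≈ 1823, ∠ = arctan(1743/534) ≈ 72.97°
quadratic: (j1743)² + 2.52·j1743 + 4 = -3038045 + j4392.36 → |·| ≈ 3.038e+06, ∠ ≈ 179.92°
∠L = 72.97° − 179.92° = -106.95°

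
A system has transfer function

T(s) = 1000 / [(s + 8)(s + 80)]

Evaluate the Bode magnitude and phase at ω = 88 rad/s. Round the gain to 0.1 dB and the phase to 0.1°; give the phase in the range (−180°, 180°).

At s = jω = j88:
pole (s+8): 8 + j88 → |·| = √(8²+88²) = √7808 ≈ 88.363, ∠ = arctan(88/8) ≈ 84.81°
pole (s+80): 80 + j88 → |·| = √(80²+88²) = √14144 ≈ 118.93, ∠ = arctan(88/80) ≈ 47.73°
|T| = 1000 / 10509 ≈ 0.095157
Gain = 20 log₁₀(0.095157) ≈ -20.43 dB
∠T = 0.00° − 132.54° = -132.54°

-20.4 dB, -132.5°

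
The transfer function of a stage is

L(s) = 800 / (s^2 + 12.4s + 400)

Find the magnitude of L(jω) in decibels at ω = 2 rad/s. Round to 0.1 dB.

At s = jω = j2:
quadratic: (j2)² + 12.4·j2 + 400 = 396 + j24.8 → |·| ≈ 396.78, ∠ ≈ 3.58°
|L| = 800 / 396.78 ≈ 2.0162
Gain = 20 log₁₀(2.0162) ≈ 6.09 dB

6.1 dB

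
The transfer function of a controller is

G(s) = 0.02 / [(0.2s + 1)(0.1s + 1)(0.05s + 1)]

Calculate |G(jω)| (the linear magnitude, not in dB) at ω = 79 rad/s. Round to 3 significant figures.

At ω = 79 rad/s:
pole (1 + j79·0.2) = 1 + j15.8 → |·| ≈ 15.832, ∠ ≈ 86.38°
pole (1 + j79·0.1) = 1 + j7.9 → |·| ≈ 7.963, ∠ ≈ 82.79°
pole (1 + j79·0.05) = 1 + j3.95 → |·| ≈ 4.0746, ∠ ≈ 75.79°
|G| = 0.02 · 1 / (15.832 · 7.963 · 4.0746) ≈ 3.8934e-05

3.89e-05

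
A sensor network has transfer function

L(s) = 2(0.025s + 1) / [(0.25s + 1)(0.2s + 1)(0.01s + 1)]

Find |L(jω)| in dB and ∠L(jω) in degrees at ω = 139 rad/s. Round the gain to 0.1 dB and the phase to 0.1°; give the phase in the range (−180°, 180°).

At ω = 139 rad/s:
zero (1 + j139·0.025) = 1 + j3.475 → |·| ≈ 3.616, ∠ ≈ 73.95°
pole (1 + j139·0.25) = 1 + j34.75 → |·| ≈ 34.764, ∠ ≈ 88.35°
pole (1 + j139·0.2) = 1 + j27.8 → |·| ≈ 27.818, ∠ ≈ 87.94°
pole (1 + j139·0.01) = 1 + j1.39 → |·| ≈ 1.7123, ∠ ≈ 54.27°
|L| = 2 · 3.616 / (34.764 · 27.818 · 1.7123) ≈ 0.0043674
Gain = 20 log₁₀(0.0043674) ≈ -47.20 dB
∠L = (73.95°) − (88.35° + 87.94° + 54.27°) = -156.61°

-47.2 dB, -156.6°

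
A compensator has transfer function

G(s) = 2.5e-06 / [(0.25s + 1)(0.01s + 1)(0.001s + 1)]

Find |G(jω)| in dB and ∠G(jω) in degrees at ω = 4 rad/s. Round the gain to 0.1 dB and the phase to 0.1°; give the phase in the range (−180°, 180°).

-115.1 dB, -47.5°

At ω = 4 rad/s:
pole (1 + j4·0.25) = 1 + j1 → |·| ≈ 1.4142, ∠ ≈ 45.00°
pole (1 + j4·0.01) = 1 + j0.04 → |·| ≈ 1.0008, ∠ ≈ 2.29°
pole (1 + j4·0.001) = 1 + j0.004 → |·| ≈ 1, ∠ ≈ 0.23°
|G| = 2.5e-06 · 1 / (1.4142 · 1.0008 · 1) ≈ 1.7664e-06
Gain = 20 log₁₀(1.7664e-06) ≈ -115.06 dB
∠G = (0°) − (45.00° + 2.29° + 0.23°) = -47.52°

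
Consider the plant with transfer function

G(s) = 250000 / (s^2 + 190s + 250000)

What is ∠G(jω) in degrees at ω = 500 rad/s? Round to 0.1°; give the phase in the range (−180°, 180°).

At s = jω = j500:
quadratic: (j500)² + 190·j500 + 250000 = 0 + j95000 → |·| ≈ 95000, ∠ ≈ 90.00°
∠G = 0.00° − 90.00° = -90.00°

-90.0°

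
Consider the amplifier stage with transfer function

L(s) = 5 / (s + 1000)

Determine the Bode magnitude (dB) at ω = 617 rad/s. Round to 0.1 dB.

-47.4 dB

At s = jω = j617:
pole (s+1000): 1000 + j617 → |·| = √(1000²+617²) = √1380689 ≈ 1175, ∠ = arctan(617/1000) ≈ 31.67°
|L| = 5 / 1175 ≈ 0.0042553
Gain = 20 log₁₀(0.0042553) ≈ -47.42 dB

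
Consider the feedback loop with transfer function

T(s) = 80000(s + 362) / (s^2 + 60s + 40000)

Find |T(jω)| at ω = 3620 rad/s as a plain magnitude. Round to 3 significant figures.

At s = jω = j3620:
zero (s+362): 362 + j3620 → |·| = √(362²+3620²) = √13235444 ≈ 3638.1, ∠ = arctan(3620/362) ≈ 84.29°
quadratic: (j3620)² + 60·j3620 + 40000 = -13064400 + j217200 → |·| ≈ 1.3066e+07, ∠ ≈ 179.05°
|T| = 80000 · 3638.1 / 1.3066e+07 ≈ 22.275

22.3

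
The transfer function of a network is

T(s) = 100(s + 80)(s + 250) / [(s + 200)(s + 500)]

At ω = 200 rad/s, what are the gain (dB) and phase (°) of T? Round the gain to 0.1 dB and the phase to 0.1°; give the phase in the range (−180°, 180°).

33.1 dB, 40.1°

At s = jω = j200:
zero (s+80): 80 + j200 → |·| = √(80²+200²) = √46400 ≈ 215.41, ∠ = arctan(200/80) ≈ 68.20°
zero (s+250): 250 + j200 → |·| = √(250²+200²) = √102500 ≈ 320.16, ∠ = arctan(200/250) ≈ 38.66°
pole (s+200): 200 + j200 → |·| = √(200²+200²) = √80000 ≈ 282.84, ∠ = arctan(200/200) ≈ 45.00°
pole (s+500): 500 + j200 → |·| = √(500²+200²) = √290000 ≈ 538.52, ∠ = arctan(200/500) ≈ 21.80°
|T| = 100 · 68966 / 1.5231e+05 ≈ 45.28
Gain = 20 log₁₀(45.28) ≈ 33.12 dB
∠T = 106.86° − 66.80° = 40.06°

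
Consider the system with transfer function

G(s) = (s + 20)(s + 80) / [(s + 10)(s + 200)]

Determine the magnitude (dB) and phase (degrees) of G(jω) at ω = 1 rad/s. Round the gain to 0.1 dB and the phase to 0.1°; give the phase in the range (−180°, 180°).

At s = jω = j1:
zero (s+20): 20 + j1 → |·| = √(20²+1²) = √401 ≈ 20.025, ∠ = arctan(1/20) ≈ 2.86°
zero (s+80): 80 + j1 → |·| = √(80²+1²) = √6401 ≈ 80.006, ∠ = arctan(1/80) ≈ 0.72°
pole (s+10): 10 + j1 → |·| = √(10²+1²) = √101 ≈ 10.05, ∠ = arctan(1/10) ≈ 5.71°
pole (s+200): 200 + j1 → |·| = √(200²+1²) = √40001 ≈ 200, ∠ = arctan(1/200) ≈ 0.29°
|G| = 1 · 1602.1 / 2010 ≈ 0.79706
Gain = 20 log₁₀(0.79706) ≈ -1.97 dB
∠G = 3.58° − 6.00° = -2.42°

-2.0 dB, -2.4°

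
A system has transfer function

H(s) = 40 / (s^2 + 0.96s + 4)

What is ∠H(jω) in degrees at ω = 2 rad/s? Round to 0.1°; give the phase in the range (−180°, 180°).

At s = jω = j2:
quadratic: (j2)² + 0.96·j2 + 4 = 0 + j1.92 → |·| ≈ 1.92, ∠ ≈ 90.00°
∠H = 0.00° − 90.00° = -90.00°

-90.0°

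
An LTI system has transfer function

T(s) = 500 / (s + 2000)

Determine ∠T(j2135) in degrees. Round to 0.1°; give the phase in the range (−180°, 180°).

Substitute s = j2135:
Numerator: 500 = 500 + j0
Denominator: (j2135) + 2000 = 2000 + j2135
|N| = √(500² + 0²) ≈ 500, ∠N ≈ 0.00°
|D| = √(2000² + 2135²) ≈ 2925.4, ∠D ≈ 46.87°
∠T = 0.00° − 46.87° = -46.87°

-46.9°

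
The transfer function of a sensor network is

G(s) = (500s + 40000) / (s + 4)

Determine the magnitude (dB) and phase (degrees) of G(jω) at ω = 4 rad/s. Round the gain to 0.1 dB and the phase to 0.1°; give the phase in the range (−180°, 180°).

Substitute s = j4:
Numerator: 500(j4) + 40000 = 40000 + j2000
Denominator: (j4) + 4 = 4 + j4
|N| = √(40000² + 2000²) ≈ 40050, ∠N ≈ 2.86°
|D| = √(4² + 4²) ≈ 5.6569, ∠D ≈ 45.00°
|G| = 40050 / 5.6569 ≈ 7079.8
Gain = 20 log₁₀(7079.8) ≈ 77.00 dB
∠G = 2.86° − 45.00° = -42.14°

77.0 dB, -42.1°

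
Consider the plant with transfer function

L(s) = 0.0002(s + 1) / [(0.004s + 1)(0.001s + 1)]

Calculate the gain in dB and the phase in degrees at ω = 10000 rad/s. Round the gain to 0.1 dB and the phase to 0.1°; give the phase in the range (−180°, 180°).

-46.1 dB, -82.9°

At ω = 10000 rad/s:
zero (1 + j10000·1) = 1 + j10000 → |·| ≈ 10000, ∠ ≈ 89.99°
pole (1 + j10000·0.004) = 1 + j40 → |·| ≈ 40.012, ∠ ≈ 88.57°
pole (1 + j10000·0.001) = 1 + j10 → |·| ≈ 10.05, ∠ ≈ 84.29°
|L| = 0.0002 · 10000 / (40.012 · 10.05) ≈ 0.0049736
Gain = 20 log₁₀(0.0049736) ≈ -46.07 dB
∠L = (89.99°) − (88.57° + 84.29°) = -82.87°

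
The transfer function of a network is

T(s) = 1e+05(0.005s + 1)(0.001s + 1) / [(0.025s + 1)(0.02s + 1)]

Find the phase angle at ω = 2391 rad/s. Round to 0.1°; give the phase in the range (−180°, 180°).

At ω = 2391 rad/s:
zero (1 + j2391·0.005) = 1 + j11.955 → |·| ≈ 11.997, ∠ ≈ 85.22°
zero (1 + j2391·0.001) = 1 + j2.391 → |·| ≈ 2.5917, ∠ ≈ 67.30°
pole (1 + j2391·0.025) = 1 + j59.775 → |·| ≈ 59.783, ∠ ≈ 89.04°
pole (1 + j2391·0.02) = 1 + j47.82 → |·| ≈ 47.83, ∠ ≈ 88.80°
∠T = (85.22° + 67.30°) − (89.04° + 88.80°) = -25.32°

-25.3°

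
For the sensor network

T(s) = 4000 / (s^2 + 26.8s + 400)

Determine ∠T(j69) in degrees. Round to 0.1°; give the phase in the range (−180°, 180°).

-157.0°

At s = jω = j69:
quadratic: (j69)² + 26.8·j69 + 400 = -4361 + j1849.2 → |·| ≈ 4736.9, ∠ ≈ 157.02°
∠T = 0.00° − 157.02° = -157.02°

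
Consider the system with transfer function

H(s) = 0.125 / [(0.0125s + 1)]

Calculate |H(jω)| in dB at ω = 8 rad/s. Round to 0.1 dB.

At ω = 8 rad/s:
pole (1 + j8·0.0125) = 1 + j0.1 → |·| ≈ 1.005, ∠ ≈ 5.71°
|H| = 0.125 · 1 / (1.005) ≈ 0.12438
Gain = 20 log₁₀(0.12438) ≈ -18.10 dB

-18.1 dB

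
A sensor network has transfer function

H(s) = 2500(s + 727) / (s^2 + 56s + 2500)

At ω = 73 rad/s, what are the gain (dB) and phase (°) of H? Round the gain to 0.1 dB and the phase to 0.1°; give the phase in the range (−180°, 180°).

51.3 dB, -119.0°

At s = jω = j73:
zero (s+727): 727 + j73 → |·| = √(727²+73²) = √533858 ≈ 730.66, ∠ = arctan(73/727) ≈ 5.73°
quadratic: (j73)² + 56·j73 + 2500 = -2829 + j4088 → |·| ≈ 4971.4, ∠ ≈ 124.68°
|H| = 2500 · 730.66 / 4971.4 ≈ 367.43
Gain = 20 log₁₀(367.43) ≈ 51.30 dB
∠H = 5.73° − 124.68° = -118.95°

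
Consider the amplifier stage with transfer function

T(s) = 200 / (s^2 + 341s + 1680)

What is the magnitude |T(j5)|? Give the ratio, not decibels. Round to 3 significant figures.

Substitute s = j5:
Numerator: 200 = 200 + j0
Denominator: (j5)^2 + 341(j5) + 1680 = 1655 + j1705
|N| = √(200² + 0²) ≈ 200, ∠N ≈ 0.00°
|D| = √(1655² + 1705²) ≈ 2376.1, ∠D ≈ 45.85°
|T| = 200 / 2376.1 ≈ 0.084172

0.0842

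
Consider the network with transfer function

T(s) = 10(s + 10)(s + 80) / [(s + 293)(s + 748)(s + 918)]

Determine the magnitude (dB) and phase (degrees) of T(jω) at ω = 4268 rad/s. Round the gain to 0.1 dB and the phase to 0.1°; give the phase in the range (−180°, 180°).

-53.0 dB, -65.2°

At s = jω = j4268:
zero (s+10): 10 + j4268 → |·| = √(10²+4268²) = √18215924 ≈ 4268, ∠ = arctan(4268/10) ≈ 89.87°
zero (s+80): 80 + j4268 → |·| = √(80²+4268²) = √18222224 ≈ 4268.7, ∠ = arctan(4268/80) ≈ 88.93°
pole (s+293): 293 + j4268 → |·| = √(293²+4268²) = √18301673 ≈ 4278, ∠ = arctan(4268/293) ≈ 86.07°
pole (s+748): 748 + j4268 → |·| = √(748²+4268²) = √18775328 ≈ 4333.1, ∠ = arctan(4268/748) ≈ 80.06°
pole (s+918): 918 + j4268 → |·| = √(918²+4268²) = √19058548 ≈ 4365.6, ∠ = arctan(4268/918) ≈ 77.86°
|T| = 10 · 1.8219e+07 / 8.0925e+10 ≈ 0.0022513
Gain = 20 log₁₀(0.0022513) ≈ -52.95 dB
∠T = 178.80° − 243.99° = -65.19°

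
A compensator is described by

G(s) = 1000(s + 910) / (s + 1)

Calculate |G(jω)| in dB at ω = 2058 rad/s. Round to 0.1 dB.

At s = jω = j2058:
zero (s+910): 910 + j2058 → |·| = √(910²+2058²) = √5063464 ≈ 2250.2, ∠ = arctan(2058/910) ≈ 66.15°
pole (s+1): 1 + j2058 → |·| = √(1²+2058²) = √4235365 ≈ 2058, ∠ = arctan(2058/1) ≈ 89.97°
|G| = 1000 · 2250.2 / 2058 ≈ 1093.4
Gain = 20 log₁₀(1093.4) ≈ 60.78 dB

60.8 dB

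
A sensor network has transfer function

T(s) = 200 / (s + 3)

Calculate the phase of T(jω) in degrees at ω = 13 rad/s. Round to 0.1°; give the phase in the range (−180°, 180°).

-77.0°

Substitute s = j13:
Numerator: 200 = 200 + j0
Denominator: (j13) + 3 = 3 + j13
|N| = √(200² + 0²) ≈ 200, ∠N ≈ 0.00°
|D| = √(3² + 13²) ≈ 13.342, ∠D ≈ 77.01°
∠T = 0.00° − 77.01° = -77.01°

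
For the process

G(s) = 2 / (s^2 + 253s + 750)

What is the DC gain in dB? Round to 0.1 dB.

G(0) = 2 / 750 ≈ 0.0026667
20 log₁₀(0.0026667) ≈ -51.48 dB

-51.5 dB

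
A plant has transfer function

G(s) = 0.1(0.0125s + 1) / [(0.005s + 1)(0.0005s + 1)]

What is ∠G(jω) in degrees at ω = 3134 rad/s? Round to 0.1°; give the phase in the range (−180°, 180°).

-55.3°

At ω = 3134 rad/s:
zero (1 + j3134·0.0125) = 1 + j39.175 → |·| ≈ 39.188, ∠ ≈ 88.54°
pole (1 + j3134·0.005) = 1 + j15.67 → |·| ≈ 15.702, ∠ ≈ 86.35°
pole (1 + j3134·0.0005) = 1 + j1.567 → |·| ≈ 1.8589, ∠ ≈ 57.46°
∠G = (88.54°) − (86.35° + 57.46°) = -55.27°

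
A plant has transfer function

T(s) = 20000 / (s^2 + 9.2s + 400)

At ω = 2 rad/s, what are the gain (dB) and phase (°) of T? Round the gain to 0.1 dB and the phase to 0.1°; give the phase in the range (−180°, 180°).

At s = jω = j2:
quadratic: (j2)² + 9.2·j2 + 400 = 396 + j18.4 → |·| ≈ 396.43, ∠ ≈ 2.66°
|T| = 20000 / 396.43 ≈ 50.45
Gain = 20 log₁₀(50.45) ≈ 34.06 dB
∠T = 0.00° − 2.66° = -2.66°

34.1 dB, -2.7°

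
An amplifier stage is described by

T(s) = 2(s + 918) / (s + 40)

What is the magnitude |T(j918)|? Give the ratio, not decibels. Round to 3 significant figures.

At s = jω = j918:
zero (s+918): 918 + j918 → |·| = √(918²+918²) = √1685448 ≈ 1298.2, ∠ = arctan(918/918) ≈ 45.00°
pole (s+40): 40 + j918 → |·| = √(40²+918²) = √844324 ≈ 918.87, ∠ = arctan(918/40) ≈ 87.51°
|T| = 2 · 1298.2 / 918.87 ≈ 2.8256

2.83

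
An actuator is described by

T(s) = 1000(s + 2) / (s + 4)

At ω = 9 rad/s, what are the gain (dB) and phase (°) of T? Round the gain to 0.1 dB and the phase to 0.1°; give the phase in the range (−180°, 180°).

At s = jω = j9:
zero (s+2): 2 + j9 → |·| = √(2²+9²) = √85 ≈ 9.2195, ∠ = arctan(9/2) ≈ 77.47°
pole (s+4): 4 + j9 → |·| = √(4²+9²) = √97 ≈ 9.8489, ∠ = arctan(9/4) ≈ 66.04°
|T| = 1000 · 9.2195 / 9.8489 ≈ 936.09
Gain = 20 log₁₀(936.09) ≈ 59.43 dB
∠T = 77.47° − 66.04° = 11.43°

59.4 dB, 11.4°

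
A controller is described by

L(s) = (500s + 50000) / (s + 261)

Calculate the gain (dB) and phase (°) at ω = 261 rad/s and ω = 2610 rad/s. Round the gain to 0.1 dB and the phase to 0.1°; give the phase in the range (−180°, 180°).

ω = 261: 51.6 dB, 24.0°; ω = 2610: 53.9 dB, 3.5°

Substitute s = j261:
Numerator: 500(j261) + 50000 = 50000 + j130500
Denominator: (j261) + 261 = 261 + j261
|N| = √(50000² + 130500²) ≈ 1.3975e+05, ∠N ≈ 69.04°
|D| = √(261² + 261²) ≈ 369.11, ∠D ≈ 45.00°
|L| = 1.3975e+05 / 369.11 ≈ 378.61
Gain = 20 log₁₀(378.61) ≈ 51.56 dB
∠L = 69.04° − 45.00° = 24.04°

Substitute s = j2610:
Numerator: 500(j2610) + 50000 = 50000 + j1305000
Denominator: (j2610) + 261 = 261 + j2610
|N| = √(50000² + 1305000²) ≈ 1.306e+06, ∠N ≈ 87.81°
|D| = √(261² + 2610²) ≈ 2623, ∠D ≈ 84.29°
|L| = 1.306e+06 / 2623 ≈ 497.9
Gain = 20 log₁₀(497.9) ≈ 53.94 dB
∠L = 87.81° − 84.29° = 3.52°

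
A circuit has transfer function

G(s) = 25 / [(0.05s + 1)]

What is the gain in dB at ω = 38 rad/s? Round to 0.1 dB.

21.3 dB

At ω = 38 rad/s:
pole (1 + j38·0.05) = 1 + j1.9 → |·| ≈ 2.1471, ∠ ≈ 62.24°
|G| = 25 · 1 / (2.1471) ≈ 11.644
Gain = 20 log₁₀(11.644) ≈ 21.32 dB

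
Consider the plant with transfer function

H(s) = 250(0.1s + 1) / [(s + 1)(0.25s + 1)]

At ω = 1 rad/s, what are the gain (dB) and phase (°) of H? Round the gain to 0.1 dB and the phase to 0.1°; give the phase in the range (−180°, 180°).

At ω = 1 rad/s:
zero (1 + j1·0.1) = 1 + j0.1 → |·| ≈ 1.005, ∠ ≈ 5.71°
pole (1 + j1·1) = 1 + j1 → |·| ≈ 1.4142, ∠ ≈ 45.00°
pole (1 + j1·0.25) = 1 + j0.25 → |·| ≈ 1.0308, ∠ ≈ 14.04°
|H| = 250 · 1.005 / (1.4142 · 1.0308) ≈ 172.35
Gain = 20 log₁₀(172.35) ≈ 44.73 dB
∠H = (5.71°) − (45.00° + 14.04°) = -53.33°

44.7 dB, -53.3°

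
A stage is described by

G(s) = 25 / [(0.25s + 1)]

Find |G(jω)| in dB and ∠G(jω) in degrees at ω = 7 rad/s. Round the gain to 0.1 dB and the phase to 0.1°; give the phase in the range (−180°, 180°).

At ω = 7 rad/s:
pole (1 + j7·0.25) = 1 + j1.75 → |·| ≈ 2.0156, ∠ ≈ 60.26°
|G| = 25 · 1 / (2.0156) ≈ 12.403
Gain = 20 log₁₀(12.403) ≈ 21.87 dB
∠G = (0°) − (60.26°) = -60.26°

21.9 dB, -60.3°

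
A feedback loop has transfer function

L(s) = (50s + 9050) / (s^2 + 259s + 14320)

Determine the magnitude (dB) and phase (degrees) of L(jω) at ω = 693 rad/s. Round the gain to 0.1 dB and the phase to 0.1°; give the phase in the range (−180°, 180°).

Substitute s = j693:
Numerator: 50(j693) + 9050 = 9050 + j34650
Denominator: (j693)^2 + 259(j693) + 14320 = -465929 + j179487
|N| = √(9050² + 34650²) ≈ 35812, ∠N ≈ 75.36°
|D| = √(465929² + 179487²) ≈ 4.993e+05, ∠D ≈ 158.93°
|L| = 35812 / 4.993e+05 ≈ 0.071724
Gain = 20 log₁₀(0.071724) ≈ -22.89 dB
∠L = 75.36° − 158.93° = -83.57°

-22.9 dB, -83.6°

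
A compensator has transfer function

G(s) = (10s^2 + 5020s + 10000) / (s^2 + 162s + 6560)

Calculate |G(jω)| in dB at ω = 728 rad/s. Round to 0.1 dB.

21.6 dB

Substitute s = j728:
Numerator: 10(j728)^2 + 5020(j728) + 10000 = -5289840 + j3654560
Denominator: (j728)^2 + 162(j728) + 6560 = -523424 + j117936
|N| = √(5289840² + 3654560²) ≈ 6.4295e+06, ∠N ≈ 145.36°
|D| = √(523424² + 117936²) ≈ 5.3655e+05, ∠D ≈ 167.30°
|G| = 6.4295e+06 / 5.3655e+05 ≈ 11.983
Gain = 20 log₁₀(11.983) ≈ 21.57 dB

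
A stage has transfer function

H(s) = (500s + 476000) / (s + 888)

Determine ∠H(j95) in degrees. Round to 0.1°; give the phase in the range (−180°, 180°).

-0.4°

Substitute s = j95:
Numerator: 500(j95) + 476000 = 476000 + j47500
Denominator: (j95) + 888 = 888 + j95
|N| = √(476000² + 47500²) ≈ 4.7836e+05, ∠N ≈ 5.70°
|D| = √(888² + 95²) ≈ 893.07, ∠D ≈ 6.11°
∠H = 5.70° − 6.11° = -0.41°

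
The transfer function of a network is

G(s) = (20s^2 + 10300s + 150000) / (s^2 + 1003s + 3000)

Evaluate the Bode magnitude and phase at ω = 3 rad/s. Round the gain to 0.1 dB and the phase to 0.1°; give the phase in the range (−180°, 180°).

31.1 dB, -33.5°

Substitute s = j3:
Numerator: 20(j3)^2 + 10300(j3) + 150000 = 149820 + j30900
Denominator: (j3)^2 + 1003(j3) + 3000 = 2991 + j3009
|N| = √(149820² + 30900²) ≈ 1.5297e+05, ∠N ≈ 11.65°
|D| = √(2991² + 3009²) ≈ 4242.7, ∠D ≈ 45.17°
|G| = 1.5297e+05 / 4242.7 ≈ 36.055
Gain = 20 log₁₀(36.055) ≈ 31.14 dB
∠G = 11.65° − 45.17° = -33.52°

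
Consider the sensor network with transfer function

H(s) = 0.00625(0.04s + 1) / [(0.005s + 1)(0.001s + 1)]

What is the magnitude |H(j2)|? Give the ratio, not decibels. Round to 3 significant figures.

At ω = 2 rad/s:
zero (1 + j2·0.04) = 1 + j0.08 → |·| ≈ 1.0032, ∠ ≈ 4.57°
pole (1 + j2·0.005) = 1 + j0.01 → |·| ≈ 1, ∠ ≈ 0.57°
pole (1 + j2·0.001) = 1 + j0.002 → |·| ≈ 1, ∠ ≈ 0.11°
|H| = 0.00625 · 1.0032 / (1 · 1) ≈ 0.00627

0.00627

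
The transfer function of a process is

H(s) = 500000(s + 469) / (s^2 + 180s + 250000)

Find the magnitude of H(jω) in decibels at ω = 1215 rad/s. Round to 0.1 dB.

At s = jω = j1215:
zero (s+469): 469 + j1215 → |·| = √(469²+1215²) = √1696186 ≈ 1302.4, ∠ = arctan(1215/469) ≈ 68.89°
quadratic: (j1215)² + 180·j1215 + 250000 = -1226225 + j218700 → |·| ≈ 1.2456e+06, ∠ ≈ 169.89°
|H| = 500000 · 1302.4 / 1.2456e+06 ≈ 522.8
Gain = 20 log₁₀(522.8) ≈ 54.37 dB

54.4 dB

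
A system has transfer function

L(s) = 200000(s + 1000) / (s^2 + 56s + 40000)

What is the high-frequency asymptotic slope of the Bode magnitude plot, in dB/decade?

-20 dB/decade

Each pole contributes −20 dB/decade at high frequency; each zero contributes +20 dB/decade.
Net: 1 zero(s) − 2 pole(s) → -20 dB/decade.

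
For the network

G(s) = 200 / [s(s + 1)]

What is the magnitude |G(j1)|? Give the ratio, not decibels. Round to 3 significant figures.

At s = jω = j1:
pole (s+1): 1 + j1 → |·| = √(1²+1²) = √2 ≈ 1.4142, ∠ = arctan(1/1) ≈ 45.00°
pole at origin: |s| = 1, ∠ = 90.00° (in denominator)
|G| = 200 / 1.4142 ≈ 141.42

141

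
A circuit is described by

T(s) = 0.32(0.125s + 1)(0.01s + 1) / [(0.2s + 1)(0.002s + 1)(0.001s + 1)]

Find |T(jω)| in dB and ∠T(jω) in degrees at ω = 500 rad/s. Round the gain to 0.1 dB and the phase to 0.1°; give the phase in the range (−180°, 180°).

At ω = 500 rad/s:
zero (1 + j500·0.125) = 1 + j62.5 → |·| ≈ 62.508, ∠ ≈ 89.08°
zero (1 + j500·0.01) = 1 + j5 → |·| ≈ 5.099, ∠ ≈ 78.69°
pole (1 + j500·0.2) = 1 + j100 → |·| ≈ 100, ∠ ≈ 89.43°
pole (1 + j500·0.002) = 1 + j1 → |·| ≈ 1.4142, ∠ ≈ 45.00°
pole (1 + j500·0.001) = 1 + j0.5 → |·| ≈ 1.118, ∠ ≈ 26.57°
|T| = 0.32 · 62.508 · 5.099 / (100 · 1.4142 · 1.118) ≈ 0.64509
Gain = 20 log₁₀(0.64509) ≈ -3.81 dB
∠T = (89.08° + 78.69°) − (89.43° + 45.00° + 26.57°) = 6.77°

-3.8 dB, 6.8°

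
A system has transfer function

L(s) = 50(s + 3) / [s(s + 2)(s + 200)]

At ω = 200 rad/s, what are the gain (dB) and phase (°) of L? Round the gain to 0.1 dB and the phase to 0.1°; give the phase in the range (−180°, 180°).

-61.1 dB, -135.3°

At s = jω = j200:
zero (s+3): 3 + j200 → |·| = √(3²+200²) = √40009 ≈ 200.02, ∠ = arctan(200/3) ≈ 89.14°
pole (s+2): 2 + j200 → |·| = √(2²+200²) = √40004 ≈ 200.01, ∠ = arctan(200/2) ≈ 89.43°
pole (s+200): 200 + j200 → |·| = √(200²+200²) = √80000 ≈ 282.84, ∠ = arctan(200/200) ≈ 45.00°
pole at origin: |s| = 200, ∠ = 90.00° (in denominator)
|L| = 50 · 200.02 / 1.1314e+07 ≈ 0.00088395
Gain = 20 log₁₀(0.00088395) ≈ -61.07 dB
∠L = 89.14° − 224.43° = -135.29°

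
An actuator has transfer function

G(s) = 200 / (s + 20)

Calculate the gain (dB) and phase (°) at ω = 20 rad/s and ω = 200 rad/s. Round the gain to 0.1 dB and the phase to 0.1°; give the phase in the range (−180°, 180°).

ω = 20: 17.0 dB, -45.0°; ω = 200: -0.0 dB, -84.3°

Substitute s = j20:
Numerator: 200 = 200 + j0
Denominator: (j20) + 20 = 20 + j20
|N| = √(200² + 0²) ≈ 200, ∠N ≈ 0.00°
|D| = √(20² + 20²) ≈ 28.284, ∠D ≈ 45.00°
|G| = 200 / 28.284 ≈ 7.0711
Gain = 20 log₁₀(7.0711) ≈ 16.99 dB
∠G = 0.00° − 45.00° = -45.00°

Substitute s = j200:
Numerator: 200 = 200 + j0
Denominator: (j200) + 20 = 20 + j200
|N| = √(200² + 0²) ≈ 200, ∠N ≈ 0.00°
|D| = √(20² + 200²) ≈ 201, ∠D ≈ 84.29°
|G| = 200 / 201 ≈ 0.99502
Gain = 20 log₁₀(0.99502) ≈ -0.04 dB
∠G = 0.00° − 84.29° = -84.29°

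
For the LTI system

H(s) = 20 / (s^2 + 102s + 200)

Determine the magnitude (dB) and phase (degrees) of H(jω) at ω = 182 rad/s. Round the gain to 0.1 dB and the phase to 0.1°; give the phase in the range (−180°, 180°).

Substitute s = j182:
Numerator: 20 = 20 + j0
Denominator: (j182)^2 + 102(j182) + 200 = -32924 + j18564
|N| = √(20² + 0²) ≈ 20, ∠N ≈ 0.00°
|D| = √(32924² + 18564²) ≈ 37797, ∠D ≈ 150.58°
|H| = 20 / 37797 ≈ 0.00052914
Gain = 20 log₁₀(0.00052914) ≈ -65.53 dB
∠H = 0.00° − 150.58° = -150.58°

-65.5 dB, -150.6°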